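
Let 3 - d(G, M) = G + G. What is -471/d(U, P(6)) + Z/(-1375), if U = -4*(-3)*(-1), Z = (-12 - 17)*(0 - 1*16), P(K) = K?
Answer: -220051/12375 ≈ -17.782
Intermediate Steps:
Z = 464 (Z = -29*(0 - 16) = -29*(-16) = 464)
U = -12 (U = 12*(-1) = -12)
d(G, M) = 3 - 2*G (d(G, M) = 3 - (G + G) = 3 - 2*G)
-471/d(U, P(6)) + Z/(-1375) = -471/(3 - 2*(-12)) + 464/(-1375) = -471/(3 + 24) + 464*(-1/1375) = -471/27 - 464/1375 = -471*1/27 - 464/1375 = -157/9 - 464/1375 = -220051/12375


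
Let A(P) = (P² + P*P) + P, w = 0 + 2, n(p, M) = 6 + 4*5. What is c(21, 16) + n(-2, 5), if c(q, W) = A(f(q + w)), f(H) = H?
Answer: 1107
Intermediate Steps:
n(p, M) = 26 (n(p, M) = 6 + 20 = 26)
w = 2
A(P) = P + 2*P² (A(P) = (P² + P²) + P = 2*P² + P = P + 2*P²)
c(q, W) = (2 + q)*(5 + 2*q) (c(q, W) = (q + 2)*(1 + 2*(q + 2)) = (2 + q)*(1 + 2*(2 + q)) = (2 + q)*(1 + (4 + 2*q)) = (2 + q)*(5 + 2*q))
c(21, 16) + n(-2, 5) = (2 + 21)*(5 + 2*21) + 26 = 23*(5 + 42) + 26 = 23*47 + 26 = 1081 + 26 = 1107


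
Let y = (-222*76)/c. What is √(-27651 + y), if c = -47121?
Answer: I*√6821685698531/15707 ≈ 166.28*I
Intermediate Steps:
y = 5624/15707 (y = -222*76/(-47121) = -16872*(-1/47121) = 5624/15707 ≈ 0.35806)
√(-27651 + y) = √(-27651 + 5624/15707) = √(-434308633/15707) = I*√6821685698531/15707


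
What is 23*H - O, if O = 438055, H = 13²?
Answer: -434168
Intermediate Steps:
H = 169
23*H - O = 23*169 - 1*438055 = 3887 - 438055 = -434168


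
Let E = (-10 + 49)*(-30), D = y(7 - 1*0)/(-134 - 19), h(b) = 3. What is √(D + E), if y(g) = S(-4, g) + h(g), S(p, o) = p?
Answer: I*√3043153/51 ≈ 34.205*I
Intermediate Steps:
y(g) = -1 (y(g) = -4 + 3 = -1)
D = 1/153 (D = -1/(-134 - 19) = -1/(-153) = -1*(-1/153) = 1/153 ≈ 0.0065359)
E = -1170 (E = 39*(-30) = -1170)
√(D + E) = √(1/153 - 1170) = √(-179009/153) = I*√3043153/51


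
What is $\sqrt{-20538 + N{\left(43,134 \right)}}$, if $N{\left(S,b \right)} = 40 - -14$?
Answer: $6 i \sqrt{569} \approx 143.12 i$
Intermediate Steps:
$N{\left(S,b \right)} = 54$ ($N{\left(S,b \right)} = 40 + 14 = 54$)
$\sqrt{-20538 + N{\left(43,134 \right)}} = \sqrt{-20538 + 54} = \sqrt{-20484} = 6 i \sqrt{569}$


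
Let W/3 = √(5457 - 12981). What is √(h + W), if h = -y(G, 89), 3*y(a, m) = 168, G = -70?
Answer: √(-56 + 18*I*√209) ≈ 10.251 + 12.692*I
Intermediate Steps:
y(a, m) = 56 (y(a, m) = (⅓)*168 = 56)
W = 18*I*√209 (W = 3*√(5457 - 12981) = 3*√(-7524) = 3*(6*I*√209) = 18*I*√209 ≈ 260.22*I)
h = -56 (h = -1*56 = -56)
√(h + W) = √(-56 + 18*I*√209)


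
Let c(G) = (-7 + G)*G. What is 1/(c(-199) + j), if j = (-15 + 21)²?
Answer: 1/41030 ≈ 2.4372e-5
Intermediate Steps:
c(G) = G*(-7 + G)
j = 36 (j = 6² = 36)
1/(c(-199) + j) = 1/(-199*(-7 - 199) + 36) = 1/(-199*(-206) + 36) = 1/(40994 + 36) = 1/41030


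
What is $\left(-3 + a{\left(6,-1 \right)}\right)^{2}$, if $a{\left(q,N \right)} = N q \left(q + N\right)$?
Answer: $1089$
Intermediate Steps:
$a{\left(q,N \right)} = N q \left(N + q\right)$
$\left(-3 + a{\left(6,-1 \right)}\right)^{2} = \left(-3 - 6 \left(-1 + 6\right)\right)^{2} = \left(-3 - 6 \cdot 5\right)^{2} = \left(-3 - 30\right)^{2} = \left(-33\right)^{2} = 1089$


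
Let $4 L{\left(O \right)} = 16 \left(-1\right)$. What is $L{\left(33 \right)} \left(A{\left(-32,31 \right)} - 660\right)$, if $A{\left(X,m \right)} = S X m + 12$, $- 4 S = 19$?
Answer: $-16256$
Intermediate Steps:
$S = - \frac{19}{4}$ ($S = \left(- \frac{1}{4}\right) 19 = - \frac{19}{4} \approx -4.75$)
$L{\left(O \right)} = -4$ ($L{\left(O \right)} = \frac{16 \left(-1\right)}{4} = \frac{1}{4} \left(-16\right) = -4$)
$A{\left(X,m \right)} = 12 - \frac{19 X m}{4}$ ($A{\left(X,m \right)} = - \frac{19 X}{4} m + 12 = - \frac{19 X m}{4} + 12 = 12 - \frac{19 X m}{4}$)
$L{\left(33 \right)} \left(A{\left(-32,31 \right)} - 660\right) = - 4 \left(\left(12 - \left(-152\right) 31\right) - 660\right) = - 4 \left(\left(12 + 4712\right) - 660\right) = - 4 \left(4724 - 660\right) = \left(-4\right) 4064 = -16256$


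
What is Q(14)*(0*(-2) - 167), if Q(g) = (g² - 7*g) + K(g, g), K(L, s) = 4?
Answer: -17034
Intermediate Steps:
Q(g) = 4 + g² - 7*g (Q(g) = (g² - 7*g) + 4 = 4 + g² - 7*g)
Q(14)*(0*(-2) - 167) = (4 + 14² - 7*14)*(0*(-2) - 167) = (4 + 196 - 98)*(0 - 167) = 102*(-167) = -17034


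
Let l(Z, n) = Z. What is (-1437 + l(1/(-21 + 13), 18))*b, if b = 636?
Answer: -1828023/2 ≈ -9.1401e+5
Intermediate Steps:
(-1437 + l(1/(-21 + 13), 18))*b = (-1437 + 1/(-21 + 13))*636 = (-1437 + 1/(-8))*636 = (-1437 - ⅛)*636 = -11497/8*636 = -1828023/2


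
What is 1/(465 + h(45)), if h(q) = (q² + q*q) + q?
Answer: 1/4560 ≈ 0.00021930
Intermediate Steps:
h(q) = q + 2*q² (h(q) = (q² + q²) + q = 2*q² + q = q + 2*q²)
1/(465 + h(45)) = 1/(465 + 45*(1 + 2*45)) = 1/(465 + 45*(1 + 90)) = 1/(465 + 45*91) = 1/(465 + 4095) = 1/4560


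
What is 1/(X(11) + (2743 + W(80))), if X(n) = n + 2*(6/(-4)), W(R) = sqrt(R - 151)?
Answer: 2751/7568072 - I*sqrt(71)/7568072 ≈ 0.0003635 - 1.1134e-6*I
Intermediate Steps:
W(R) = sqrt(-151 + R)
X(n) = -3 + n (X(n) = n + 2*(6*(-1/4)) = n + 2*(-3/2) = n - 3 = -3 + n)
1/(X(11) + (2743 + W(80))) = 1/((-3 + 11) + (2743 + sqrt(-151 + 80))) = 1/(8 + (2743 + sqrt(-71))) = 1/(8 + (2743 + I*sqrt(71))) = 1/(2751 + I*sqrt(71))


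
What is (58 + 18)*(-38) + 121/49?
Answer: -141391/49 ≈ -2885.5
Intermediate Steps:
(58 + 18)*(-38) + 121/49 = 76*(-38) + 121*(1/49) = -2888 + 121/49 = -141391/49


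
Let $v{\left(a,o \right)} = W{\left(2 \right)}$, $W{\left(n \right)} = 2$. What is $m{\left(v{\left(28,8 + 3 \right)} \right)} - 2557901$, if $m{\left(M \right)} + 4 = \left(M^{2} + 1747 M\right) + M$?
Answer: $-2554405$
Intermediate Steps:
$v{\left(a,o \right)} = 2$
$m{\left(M \right)} = -4 + M^{2} + 1748 M$ ($m{\left(M \right)} = -4 + \left(\left(M^{2} + 1747 M\right) + M\right) = -4 + \left(M^{2} + 1748 M\right) = -4 + M^{2} + 1748 M$)
$m{\left(v{\left(28,8 + 3 \right)} \right)} - 2557901 = \left(-4 + 2^{2} + 1748 \cdot 2\right) - 2557901 = \left(-4 + 4 + 3496\right) - 2557901 = 3496 - 2557901 = -2554405$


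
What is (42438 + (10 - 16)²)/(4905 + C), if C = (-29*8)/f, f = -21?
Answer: 891954/103237 ≈ 8.6399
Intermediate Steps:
C = 232/21 (C = -29*8/(-21) = -232*(-1/21) = 232/21 ≈ 11.048)
(42438 + (10 - 16)²)/(4905 + C) = (42438 + (10 - 16)²)/(4905 + 232/21) = (42438 + (-6)²)/(103237/21) = (42438 + 36)*(21/103237) = 42474*(21/103237) = 891954/103237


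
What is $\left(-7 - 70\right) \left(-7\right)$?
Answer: $539$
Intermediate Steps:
$\left(-7 - 70\right) \left(-7\right) = \left(-77\right) \left(-7\right) = 539$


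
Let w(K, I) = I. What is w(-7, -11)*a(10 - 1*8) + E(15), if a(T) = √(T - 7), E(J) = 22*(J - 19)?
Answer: -88 - 11*I*√5 ≈ -88.0 - 24.597*I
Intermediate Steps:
E(J) = -418 + 22*J (E(J) = 22*(-19 + J) = -418 + 22*J)
a(T) = √(-7 + T)
w(-7, -11)*a(10 - 1*8) + E(15) = -11*√(-7 + (10 - 1*8)) + (-418 + 22*15) = -11*√(-7 + (10 - 8)) + (-418 + 330) = -11*√(-7 + 2) - 88 = -11*I*√5 - 88 = -88 - 11*I*√5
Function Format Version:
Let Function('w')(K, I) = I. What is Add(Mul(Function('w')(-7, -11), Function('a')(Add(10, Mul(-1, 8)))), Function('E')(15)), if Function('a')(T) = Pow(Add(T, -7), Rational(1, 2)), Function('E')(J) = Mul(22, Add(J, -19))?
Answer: Add(-88, Mul(-11, I, Pow(5, Rational(1, 2)))) ≈ Add(-88.000, Mul(-24.597, I))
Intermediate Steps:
Function('E')(J) = Add(-418, Mul(22, J)) (Function('E')(J) = Mul(22, Add(-19, J)) = Add(-418, Mul(22, J)))
Function('a')(T) = Pow(Add(-7, T), Rational(1, 2))
Add(Mul(Function('w')(-7, -11), Function('a')(Add(10, Mul(-1, 8)))), Function('E')(15)) = Add(Mul(-11, Pow(Add(-7, Add(10, Mul(-1, 8))), Rational(1, 2))), Add(-418, Mul(22, 15))) = Add(Mul(-11, Pow(Add(-7, Add(10, -8)), Rational(1, 2))), Add(-418, 330)) = Add(Mul(-11, Pow(Add(-7, 2), Rational(1, 2))), -88) = Add(Mul(-11, Pow(-5, Rational(1, 2))), -88) = Add(Mul(-11, Mul(I, Pow(5, Rational(1, 2)))), -88) = Add(Mul(-11, I, Pow(5, Rational(1, 2))), -88) = Add(-88, Mul(-11, I, Pow(5, Rational(1, 2))))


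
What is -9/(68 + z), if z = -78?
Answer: 9/10 ≈ 0.90000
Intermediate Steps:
-9/(68 + z) = -9/(68 - 78) = -9/(-10) = -⅒*(-9) = 9/10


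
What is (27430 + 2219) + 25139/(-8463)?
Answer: 250894348/8463 ≈ 29646.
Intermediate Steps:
(27430 + 2219) + 25139/(-8463) = 29649 + 25139*(-1/8463) = 29649 - 25139/8463 = 250894348/8463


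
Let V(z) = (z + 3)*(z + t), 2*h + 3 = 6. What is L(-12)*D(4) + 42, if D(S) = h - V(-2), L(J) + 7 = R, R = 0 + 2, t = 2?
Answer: 69/2 ≈ 34.500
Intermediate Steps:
h = 3/2 (h = -3/2 + (½)*6 = -3/2 + 3 = 3/2 ≈ 1.5000)
R = 2
L(J) = -5 (L(J) = -7 + 2 = -5)
V(z) = (2 + z)*(3 + z) (V(z) = (z + 3)*(z + 2) = (3 + z)*(2 + z) = (2 + z)*(3 + z))
D(S) = 3/2 (D(S) = 3/2 - (6 + (-2)² + 5*(-2)) = 3/2 - (6 + 4 - 10) = 3/2 - 1*0 = 3/2 + 0 = 3/2)
L(-12)*D(4) + 42 = -5*3/2 + 42 = -15/2 + 42 = 69/2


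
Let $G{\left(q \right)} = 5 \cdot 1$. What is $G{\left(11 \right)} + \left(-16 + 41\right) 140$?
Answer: $3505$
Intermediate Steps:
$G{\left(q \right)} = 5$
$G{\left(11 \right)} + \left(-16 + 41\right) 140 = 5 + \left(-16 + 41\right) 140 = 5 + 25 \cdot 140 = 5 + 3500 = 3505$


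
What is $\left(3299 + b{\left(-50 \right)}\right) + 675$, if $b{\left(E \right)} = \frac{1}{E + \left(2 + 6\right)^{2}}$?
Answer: $\frac{55637}{14} \approx 3974.1$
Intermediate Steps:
$b{\left(E \right)} = \frac{1}{64 + E}$ ($b{\left(E \right)} = \frac{1}{E + 8^{2}} = \frac{1}{E + 64} = \frac{1}{64 + E}$)
$\left(3299 + b{\left(-50 \right)}\right) + 675 = \left(3299 + \frac{1}{64 - 50}\right) + 675 = \left(3299 + \frac{1}{14}\right) + 675 = \frac{46187}{14} + 675 = \frac{55637}{14}$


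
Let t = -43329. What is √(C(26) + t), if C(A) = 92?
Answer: I*√43237 ≈ 207.94*I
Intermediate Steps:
√(C(26) + t) = √(92 - 43329) = √(-43237) = I*√43237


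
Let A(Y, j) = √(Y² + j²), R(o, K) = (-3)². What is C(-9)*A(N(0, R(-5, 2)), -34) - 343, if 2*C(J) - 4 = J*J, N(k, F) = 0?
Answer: 1102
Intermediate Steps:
R(o, K) = 9
C(J) = 2 + J²/2 (C(J) = 2 + (J*J)/2 = 2 + J²/2)
C(-9)*A(N(0, R(-5, 2)), -34) - 343 = (2 + (½)*(-9)²)*√(0² + (-34)²) - 343 = (2 + (½)*81)*√(0 + 1156) - 343 = (2 + 81/2)*√1156 - 343 = (85/2)*34 - 343 = 1445 - 343 = 1102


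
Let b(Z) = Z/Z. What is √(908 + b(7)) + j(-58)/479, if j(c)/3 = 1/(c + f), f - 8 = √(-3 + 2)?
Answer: -150/1197979 + 3*√101 - 3*I/1197979 ≈ 30.15 - 2.5042e-6*I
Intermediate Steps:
b(Z) = 1
f = 8 + I (f = 8 + √(-3 + 2) = 8 + √(-1) = 8 + I ≈ 8.0 + 1.0*I)
j(c) = 3/(8 + I + c) (j(c) = 3/(c + (8 + I)) = 3/(8 + I + c))
√(908 + b(7)) + j(-58)/479 = √(908 + 1) + (3/(8 + I - 58))/479 = √909 + (3/(-50 + I))*(1/479) = 3*√101 + (3*((-50 - I)/2501))*(1/479) = 3*√101 + (3*(-50 - I)/2501)*(1/479) = 3*√101 + 3*(-50 - I)/1197979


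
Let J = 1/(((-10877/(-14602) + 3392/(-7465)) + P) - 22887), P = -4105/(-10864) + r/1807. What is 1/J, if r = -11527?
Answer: -23484049219688367/1025830864240 ≈ -22893.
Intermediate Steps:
P = -117811593/19631248 (P = -4105/(-10864) - 11527/1807 = -4105*(-1/10864) - 11527*1/1807 = 4105/10864 - 11527/1807 = -117811593/19631248 ≈ -6.0012)
J = -1025830864240/23484049219688367 (J = 1/(((-10877/(-14602) + 3392/(-7465)) - 117811593/19631248) - 22887) = 1/(((-10877*(-1/14602) + 3392*(-1/7465)) - 117811593/19631248) - 22887) = 1/(((73/98 - 3392/7465) - 117811593/19631248) - 22887) = 1/((212529/731570 - 117811593/19631248) - 22887) = 1/(-5858229827487/1025830864240 - 22887) = 1/(-23484049219688367/1025830864240) = -1025830864240/23484049219688367 ≈ -4.3682e-5)
1/J = 1/(-1025830864240/23484049219688367) = -23484049219688367/1025830864240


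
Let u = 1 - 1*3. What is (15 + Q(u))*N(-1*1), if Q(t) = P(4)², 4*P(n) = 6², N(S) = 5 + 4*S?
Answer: 96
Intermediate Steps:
P(n) = 9 (P(n) = (¼)*6² = (¼)*36 = 9)
u = -2 (u = 1 - 3 = -2)
Q(t) = 81 (Q(t) = 9² = 81)
(15 + Q(u))*N(-1*1) = (15 + 81)*(5 + 4*(-1*1)) = 96*(5 + 4*(-1)) = 96*(5 - 4) = 96*1 = 96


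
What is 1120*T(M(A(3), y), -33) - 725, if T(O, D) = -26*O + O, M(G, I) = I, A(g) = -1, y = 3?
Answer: -84725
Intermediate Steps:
T(O, D) = -25*O
1120*T(M(A(3), y), -33) - 725 = 1120*(-25*3) - 725 = 1120*(-75) - 725 = -84000 - 725 = -84725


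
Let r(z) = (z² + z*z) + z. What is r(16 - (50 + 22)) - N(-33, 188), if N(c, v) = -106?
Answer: 6322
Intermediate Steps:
r(z) = z + 2*z² (r(z) = (z² + z²) + z = 2*z² + z = z + 2*z²)
r(16 - (50 + 22)) - N(-33, 188) = (16 - (50 + 22))*(1 + 2*(16 - (50 + 22))) - 1*(-106) = (16 - 1*72)*(1 + 2*(16 - 1*72)) + 106 = (16 - 72)*(1 + 2*(16 - 72)) + 106 = -56*(1 + 2*(-56)) + 106 = -56*(1 - 112) + 106 = -56*(-111) + 106 = 6216 + 106 = 6322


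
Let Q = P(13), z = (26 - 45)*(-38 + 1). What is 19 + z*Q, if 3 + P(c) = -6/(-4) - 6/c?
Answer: -35359/26 ≈ -1360.0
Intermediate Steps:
z = 703 (z = -19*(-37) = 703)
P(c) = -3/2 - 6/c (P(c) = -3 + (-6/(-4) - 6/c) = -3 + (-6*(-1/4) - 6/c) = -3 + (3/2 - 6/c) = -3/2 - 6/c)
Q = -51/26 (Q = -3/2 - 6/13 = -51/26 ≈ -1.9615)
19 + z*Q = 19 + 703*(-51/26) = 19 - 35853/26 = -35359/26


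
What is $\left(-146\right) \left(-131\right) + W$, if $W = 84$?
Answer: $19210$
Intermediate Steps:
$\left(-146\right) \left(-131\right) + W = \left(-146\right) \left(-131\right) + 84 = 19126 + 84 = 19210$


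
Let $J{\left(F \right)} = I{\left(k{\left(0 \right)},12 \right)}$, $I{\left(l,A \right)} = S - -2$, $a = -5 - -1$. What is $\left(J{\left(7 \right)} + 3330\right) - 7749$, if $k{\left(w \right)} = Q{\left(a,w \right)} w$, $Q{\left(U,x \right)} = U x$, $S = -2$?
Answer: $-4419$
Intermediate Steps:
$a = -4$ ($a = -5 + 1 = -4$)
$k{\left(w \right)} = - 4 w^{2}$ ($k{\left(w \right)} = - 4 w w = - 4 w^{2}$)
$I{\left(l,A \right)} = 0$ ($I{\left(l,A \right)} = -2 - -2 = -2 + 2 = 0$)
$J{\left(F \right)} = 0$
$\left(J{\left(7 \right)} + 3330\right) - 7749 = \left(0 + 3330\right) - 7749 = 3330 - 7749 = -4419$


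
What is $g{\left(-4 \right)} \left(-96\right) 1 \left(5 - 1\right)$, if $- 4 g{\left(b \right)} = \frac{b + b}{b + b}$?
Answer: $96$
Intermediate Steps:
$g{\left(b \right)} = - \frac{1}{4}$ ($g{\left(b \right)} = - \frac{\left(b + b\right) \frac{1}{b + b}}{4} = - \frac{2 b \frac{1}{2 b}}{4} = \left(- \frac{1}{4}\right) 1 = - \frac{1}{4}$)
$g{\left(-4 \right)} \left(-96\right) 1 \left(5 - 1\right) = \left(- \frac{1}{4}\right) \left(-96\right) 1 \left(5 - 1\right) = 24 \cdot 1 \cdot 4 = 24 \cdot 4 = 96$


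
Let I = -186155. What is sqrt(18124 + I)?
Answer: I*sqrt(168031) ≈ 409.92*I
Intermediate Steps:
sqrt(18124 + I) = sqrt(18124 - 186155) = sqrt(-168031) = I*sqrt(168031)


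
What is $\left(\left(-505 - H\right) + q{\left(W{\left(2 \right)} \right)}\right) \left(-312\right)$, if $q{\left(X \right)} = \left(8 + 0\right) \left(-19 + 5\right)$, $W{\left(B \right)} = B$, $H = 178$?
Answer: $248040$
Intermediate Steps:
$q{\left(X \right)} = -112$ ($q{\left(X \right)} = 8 \left(-14\right) = -112$)
$\left(\left(-505 - H\right) + q{\left(W{\left(2 \right)} \right)}\right) \left(-312\right) = \left(\left(-505 - 178\right) - 112\right) \left(-312\right) = \left(-683 - 112\right) \left(-312\right) = \left(-795\right) \left(-312\right) = 248040$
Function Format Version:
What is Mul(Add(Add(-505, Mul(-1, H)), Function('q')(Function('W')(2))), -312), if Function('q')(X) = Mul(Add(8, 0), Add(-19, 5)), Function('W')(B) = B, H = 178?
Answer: 248040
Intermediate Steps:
Function('q')(X) = -112 (Function('q')(X) = Mul(8, -14) = -112)
Mul(Add(Add(-505, Mul(-1, H)), Function('q')(Function('W')(2))), -312) = Mul(Add(Add(-505, Mul(-1, 178)), -112), -312) = Mul(Add(Add(-505, -178), -112), -312) = Mul(Add(-683, -112), -312) = Mul(-795, -312) = 248040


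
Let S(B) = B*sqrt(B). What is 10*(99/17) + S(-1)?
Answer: 990/17 - I ≈ 58.235 - 1.0*I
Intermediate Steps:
S(B) = B**(3/2)
10*(99/17) + S(-1) = 10*(99/17) + (-1)**(3/2) = 10*(99*(1/17)) - I = 10*(99/17) - I = 990/17 - I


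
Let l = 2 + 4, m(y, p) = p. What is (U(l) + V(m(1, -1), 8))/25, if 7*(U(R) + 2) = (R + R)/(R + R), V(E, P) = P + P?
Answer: 99/175 ≈ 0.56571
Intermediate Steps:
V(E, P) = 2*P
l = 6
U(R) = -13/7 (U(R) = -2 + ((R + R)/(R + R))/7 = -2 + ((2*R)/((2*R)))/7 = -2 + ((2*R)*(1/(2*R)))/7 = -2 + (⅐)*1 = -2 + ⅐ = -13/7)
(U(l) + V(m(1, -1), 8))/25 = (-13/7 + 2*8)/25 = (-13/7 + 16)/25 = (1/25)*(99/7) = 99/175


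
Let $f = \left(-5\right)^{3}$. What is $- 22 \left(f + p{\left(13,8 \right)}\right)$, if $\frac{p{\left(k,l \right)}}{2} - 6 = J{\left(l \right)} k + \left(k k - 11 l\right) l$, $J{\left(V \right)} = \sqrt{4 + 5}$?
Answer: $-27742$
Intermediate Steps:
$f = -125$
$J{\left(V \right)} = 3$ ($J{\left(V \right)} = \sqrt{9} = 3$)
$p{\left(k,l \right)} = 12 + 6 k + 2 l \left(k^{2} - 11 l\right)$ ($p{\left(k,l \right)} = 12 + 2 \left(3 k + \left(k k - 11 l\right) l\right) = 12 + 2 \left(3 k + \left(k^{2} - 11 l\right) l\right) = 12 + 2 \left(3 k + l \left(k^{2} - 11 l\right)\right) = 12 + \left(6 k + 2 l \left(k^{2} - 11 l\right)\right) = 12 + 6 k + 2 l \left(k^{2} - 11 l\right)$)
$- 22 \left(f + p{\left(13,8 \right)}\right) = - 22 \left(-125 + \left(12 - 22 \cdot 8^{2} + 6 \cdot 13 + 2 \cdot 8 \cdot 13^{2}\right)\right) = - 22 \left(-125 + \left(12 - 1408 + 78 + 2 \cdot 8 \cdot 169\right)\right) = - 22 \left(-125 + \left(12 - 1408 + 78 + 2704\right)\right) = - 22 \left(-125 + 1386\right) = \left(-22\right) 1261 = -27742$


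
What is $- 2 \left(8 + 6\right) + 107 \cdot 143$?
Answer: $15273$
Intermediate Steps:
$- 2 \left(8 + 6\right) + 107 \cdot 143 = \left(-2\right) 14 + 15301 = -28 + 15301 = 15273$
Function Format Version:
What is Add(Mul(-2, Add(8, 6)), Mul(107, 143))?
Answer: 15273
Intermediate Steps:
Add(Mul(-2, Add(8, 6)), Mul(107, 143)) = Add(Mul(-2, 14), 15301) = Add(-28, 15301) = 15273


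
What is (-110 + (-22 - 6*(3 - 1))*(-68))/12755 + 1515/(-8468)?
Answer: -677289/108009340 ≈ -0.0062707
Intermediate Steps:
(-110 + (-22 - 6*(3 - 1))*(-68))/12755 + 1515/(-8468) = (-110 + (-22 - 6*2)*(-68))*(1/12755) + 1515*(-1/8468) = (-110 + (-22 - 1*12)*(-68))*(1/12755) - 1515/8468 = (-110 + (-22 - 12)*(-68))*(1/12755) - 1515/8468 = (-110 - 34*(-68))*(1/12755) - 1515/8468 = (-110 + 2312)*(1/12755) - 1515/8468 = 2202*(1/12755) - 1515/8468 = 2202/12755 - 1515/8468 = -677289/108009340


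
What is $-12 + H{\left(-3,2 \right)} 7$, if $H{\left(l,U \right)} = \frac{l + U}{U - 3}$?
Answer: $-5$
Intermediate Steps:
$H{\left(l,U \right)} = \frac{U + l}{-3 + U}$
$-12 + H{\left(-3,2 \right)} 7 = -12 + \frac{2 - 3}{-3 + 2} \cdot 7 = -12 + \frac{1}{-1} \left(-1\right) 7 = -12 + \left(-1\right) \left(-1\right) 7 = -12 + 1 \cdot 7 = -12 + 7 = -5$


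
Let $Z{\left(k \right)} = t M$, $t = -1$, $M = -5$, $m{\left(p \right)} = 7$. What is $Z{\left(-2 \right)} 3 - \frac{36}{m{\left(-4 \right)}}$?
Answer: $\frac{69}{7} \approx 9.8571$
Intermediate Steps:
$Z{\left(k \right)} = 5$ ($Z{\left(k \right)} = \left(-1\right) \left(-5\right) = 5$)
$Z{\left(-2 \right)} 3 - \frac{36}{m{\left(-4 \right)}} = 5 \cdot 3 - \frac{36}{7} = 15 - \frac{36}{7} = \frac{69}{7}$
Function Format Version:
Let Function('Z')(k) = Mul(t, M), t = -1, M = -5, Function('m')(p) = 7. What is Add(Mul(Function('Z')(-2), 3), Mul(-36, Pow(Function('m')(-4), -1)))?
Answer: Rational(69, 7) ≈ 9.8571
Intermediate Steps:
Function('Z')(k) = 5 (Function('Z')(k) = Mul(-1, -5) = 5)
Add(Mul(Function('Z')(-2), 3), Mul(-36, Pow(Function('m')(-4), -1))) = Add(Mul(5, 3), Mul(-36, Pow(7, -1))) = Add(15, Mul(-36, Rational(1, 7))) = Add(15, Rational(-36, 7)) = Rational(69, 7)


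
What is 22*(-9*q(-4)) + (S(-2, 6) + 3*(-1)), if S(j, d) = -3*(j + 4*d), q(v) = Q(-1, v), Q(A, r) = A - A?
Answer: -69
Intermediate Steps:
Q(A, r) = 0
q(v) = 0
S(j, d) = -12*d - 3*j
22*(-9*q(-4)) + (S(-2, 6) + 3*(-1)) = 22*(-9*0) + ((-12*6 - 3*(-2)) + 3*(-1)) = 22*0 + ((-72 + 6) - 3) = 0 + (-66 - 3) = 0 - 69 = -69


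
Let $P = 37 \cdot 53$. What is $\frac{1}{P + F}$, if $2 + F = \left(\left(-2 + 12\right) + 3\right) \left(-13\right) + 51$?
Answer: $\frac{1}{1841} \approx 0.00054318$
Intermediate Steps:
$P = 1961$
$F = -120$ ($F = -2 + \left(\left(\left(-2 + 12\right) + 3\right) \left(-13\right) + 51\right) = -2 + \left(\left(10 + 3\right) \left(-13\right) + 51\right) = -2 + \left(13 \left(-13\right) + 51\right) = -2 + \left(-169 + 51\right) = -2 - 118 = -120$)
$\frac{1}{P + F} = \frac{1}{1961 - 120} = \frac{1}{1841}$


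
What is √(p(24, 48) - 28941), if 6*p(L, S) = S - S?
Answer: I*√28941 ≈ 170.12*I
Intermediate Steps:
p(L, S) = 0 (p(L, S) = (S - S)/6 = (⅙)*0 = 0)
√(p(24, 48) - 28941) = √(0 - 28941) = √(-28941) = I*√28941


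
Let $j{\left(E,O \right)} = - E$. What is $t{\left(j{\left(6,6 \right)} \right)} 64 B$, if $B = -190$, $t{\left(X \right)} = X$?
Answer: $72960$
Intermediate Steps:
$t{\left(j{\left(6,6 \right)} \right)} 64 B = \left(-1\right) 6 \cdot 64 \left(-190\right) = \left(-6\right) 64 \left(-190\right) = \left(-384\right) \left(-190\right) = 72960$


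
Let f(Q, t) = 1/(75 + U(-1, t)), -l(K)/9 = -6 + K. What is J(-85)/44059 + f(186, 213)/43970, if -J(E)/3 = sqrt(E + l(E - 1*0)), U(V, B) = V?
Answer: 1/3253780 - 3*sqrt(734)/44059 ≈ -0.0018444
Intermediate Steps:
l(K) = 54 - 9*K (l(K) = -9*(-6 + K) = 54 - 9*K)
J(E) = -3*sqrt(54 - 8*E) (J(E) = -3*sqrt(E + (54 - 9*(E - 1*0))) = -3*sqrt(E + (54 - 9*(E + 0))) = -3*sqrt(E + (54 - 9*E)) = -3*sqrt(54 - 8*E))
f(Q, t) = 1/74 (f(Q, t) = 1/(75 - 1) = 1/74)
J(-85)/44059 + f(186, 213)/43970 = -3*sqrt(54 - 8*(-85))/44059 + (1/74)/43970 = -3*sqrt(54 + 680)*(1/44059) + (1/74)*(1/43970) = -3*sqrt(734)*(1/44059) + 1/3253780 = -3*sqrt(734)/44059 + 1/3253780 = 1/3253780 - 3*sqrt(734)/44059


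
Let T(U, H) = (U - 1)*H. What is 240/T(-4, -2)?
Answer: 24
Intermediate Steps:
T(U, H) = H*(-1 + U) (T(U, H) = (-1 + U)*H = H*(-1 + U))
240/T(-4, -2) = 240/((-2*(-1 - 4))) = 240/((-2*(-5))) = 240/10 = 240*(⅒) = 24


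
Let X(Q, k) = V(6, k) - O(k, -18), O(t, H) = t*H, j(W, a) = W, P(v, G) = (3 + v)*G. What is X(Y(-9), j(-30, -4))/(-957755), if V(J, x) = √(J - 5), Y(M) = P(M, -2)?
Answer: 539/957755 ≈ 0.00056277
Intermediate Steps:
P(v, G) = G*(3 + v)
Y(M) = -6 - 2*M (Y(M) = -2*(3 + M) = -6 - 2*M)
V(J, x) = √(-5 + J)
O(t, H) = H*t
X(Q, k) = 1 + 18*k (X(Q, k) = √(-5 + 6) - (-18)*k = √1 + 18*k = 1 + 18*k)
X(Y(-9), j(-30, -4))/(-957755) = (1 + 18*(-30))/(-957755) = (1 - 540)*(-1/957755) = -539*(-1/957755) = 539/957755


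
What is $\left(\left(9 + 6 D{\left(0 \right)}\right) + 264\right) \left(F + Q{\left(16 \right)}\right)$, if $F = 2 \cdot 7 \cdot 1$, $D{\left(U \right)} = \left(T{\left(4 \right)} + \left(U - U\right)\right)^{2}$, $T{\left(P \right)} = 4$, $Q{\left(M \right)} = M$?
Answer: $11070$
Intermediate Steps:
$D{\left(U \right)} = 16$ ($D{\left(U \right)} = \left(4 + \left(U - U\right)\right)^{2} = \left(4 + 0\right)^{2} = 4^{2} = 16$)
$F = 14$ ($F = 14 \cdot 1 = 14$)
$\left(\left(9 + 6 D{\left(0 \right)}\right) + 264\right) \left(F + Q{\left(16 \right)}\right) = \left(\left(9 + 6 \cdot 16\right) + 264\right) \left(14 + 16\right) = \left(\left(9 + 96\right) + 264\right) 30 = \left(105 + 264\right) 30 = 369 \cdot 30 = 11070$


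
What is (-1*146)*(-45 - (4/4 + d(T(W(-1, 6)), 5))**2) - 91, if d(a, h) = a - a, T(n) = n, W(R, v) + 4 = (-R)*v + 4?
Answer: 6625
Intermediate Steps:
W(R, v) = -R*v (W(R, v) = -4 + ((-R)*v + 4) = -4 + (-R*v + 4) = -4 + (4 - R*v) = -R*v)
d(a, h) = 0
(-1*146)*(-45 - (4/4 + d(T(W(-1, 6)), 5))**2) - 91 = (-1*146)*(-45 - (4/4 + 0)**2) - 91 = -146*(-45 - (4*(1/4) + 0)**2) - 91 = -146*(-45 - (1 + 0)**2) - 91 = -146*(-45 - 1*1**2) - 91 = -146*(-45 - 1*1) - 91 = -146*(-45 - 1) - 91 = -146*(-46) - 91 = 6716 - 91 = 6625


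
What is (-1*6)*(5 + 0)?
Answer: -30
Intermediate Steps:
(-1*6)*(5 + 0) = -6*5 = -30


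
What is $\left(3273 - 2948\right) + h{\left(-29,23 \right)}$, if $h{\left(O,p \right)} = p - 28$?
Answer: $320$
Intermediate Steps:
$h{\left(O,p \right)} = -28 + p$ ($h{\left(O,p \right)} = p - 28 = -28 + p$)
$\left(3273 - 2948\right) + h{\left(-29,23 \right)} = \left(3273 - 2948\right) + \left(-28 + 23\right) = 325 - 5 = 320$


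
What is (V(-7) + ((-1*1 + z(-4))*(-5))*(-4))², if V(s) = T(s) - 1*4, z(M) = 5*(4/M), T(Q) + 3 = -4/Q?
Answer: 783225/49 ≈ 15984.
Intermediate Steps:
T(Q) = -3 - 4/Q
z(M) = 20/M
V(s) = -7 - 4/s (V(s) = (-3 - 4/s) - 1*4 = (-3 - 4/s) - 4 = -7 - 4/s)
(V(-7) + ((-1*1 + z(-4))*(-5))*(-4))² = ((-7 - 4/(-7)) + ((-1*1 + 20/(-4))*(-5))*(-4))² = ((-7 - 4*(-⅐)) + ((-1 + 20*(-¼))*(-5))*(-4))² = ((-7 + 4/7) + ((-1 - 5)*(-5))*(-4))² = (-45/7 - 6*(-5)*(-4))² = (-45/7 + 30*(-4))² = (-45/7 - 120)² = (-885/7)² = 783225/49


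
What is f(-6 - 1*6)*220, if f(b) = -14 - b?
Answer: -440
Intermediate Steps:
f(-6 - 1*6)*220 = (-14 - (-6 - 1*6))*220 = (-14 - (-6 - 6))*220 = (-14 - 1*(-12))*220 = (-14 + 12)*220 = -2*220 = -440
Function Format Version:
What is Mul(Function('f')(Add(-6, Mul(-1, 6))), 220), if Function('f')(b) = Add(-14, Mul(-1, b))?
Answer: -440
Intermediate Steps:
Mul(Function('f')(Add(-6, Mul(-1, 6))), 220) = Mul(Add(-14, Mul(-1, Add(-6, Mul(-1, 6)))), 220) = Mul(Add(-14, Mul(-1, Add(-6, -6))), 220) = Mul(Add(-14, Mul(-1, -12)), 220) = Mul(Add(-14, 12), 220) = Mul(-2, 220) = -440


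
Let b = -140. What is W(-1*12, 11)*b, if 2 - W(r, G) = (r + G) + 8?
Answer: 700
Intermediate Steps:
W(r, G) = -6 - G - r (W(r, G) = 2 - ((r + G) + 8) = 2 - ((G + r) + 8) = 2 - (8 + G + r) = 2 + (-8 - G - r) = -6 - G - r)
W(-1*12, 11)*b = (-6 - 1*11 - (-1)*12)*(-140) = (-6 - 11 - 1*(-12))*(-140) = (-6 - 11 + 12)*(-140) = -5*(-140) = 700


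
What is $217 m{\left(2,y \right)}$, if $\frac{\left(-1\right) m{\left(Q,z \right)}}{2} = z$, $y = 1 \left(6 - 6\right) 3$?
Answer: $0$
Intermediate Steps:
$y = 0$ ($y = 1 \left(6 - 6\right) 3 = 1 \cdot 0 \cdot 3 = 0 \cdot 3 = 0$)
$m{\left(Q,z \right)} = - 2 z$
$217 m{\left(2,y \right)} = 217 \left(\left(-2\right) 0\right) = 217 \cdot 0 = 0$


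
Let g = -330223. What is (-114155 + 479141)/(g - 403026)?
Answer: -364986/733249 ≈ -0.49777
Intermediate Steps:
(-114155 + 479141)/(g - 403026) = (-114155 + 479141)/(-330223 - 403026) = 364986/(-733249) = 364986*(-1/733249) = -364986/733249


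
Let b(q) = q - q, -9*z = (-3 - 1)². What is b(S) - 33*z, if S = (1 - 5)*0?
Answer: 176/3 ≈ 58.667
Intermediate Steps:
z = -16/9 (z = -(-3 - 1)²/9 = -⅑*(-4)² = -⅑*16 = -16/9 ≈ -1.7778)
S = 0 (S = -4*0 = 0)
b(q) = 0
b(S) - 33*z = 0 - 33*(-16/9) = 0 + 176/3 = 176/3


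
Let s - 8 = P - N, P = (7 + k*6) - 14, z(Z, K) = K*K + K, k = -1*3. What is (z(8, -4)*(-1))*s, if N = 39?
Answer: 672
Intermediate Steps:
k = -3
z(Z, K) = K + K² (z(Z, K) = K² + K = K + K²)
P = -25 (P = (7 - 3*6) - 14 = (7 - 18) - 14 = -11 - 14 = -25)
s = -56 (s = 8 + (-25 - 1*39) = 8 + (-25 - 39) = 8 - 64 = -56)
(z(8, -4)*(-1))*s = (-4*(1 - 4)*(-1))*(-56) = (-4*(-3)*(-1))*(-56) = (12*(-1))*(-56) = -12*(-56) = 672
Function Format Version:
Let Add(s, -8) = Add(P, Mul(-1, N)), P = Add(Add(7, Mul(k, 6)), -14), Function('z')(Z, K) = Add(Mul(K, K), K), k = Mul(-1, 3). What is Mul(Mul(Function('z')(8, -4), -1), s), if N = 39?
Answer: 672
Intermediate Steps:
k = -3
Function('z')(Z, K) = Add(K, Pow(K, 2)) (Function('z')(Z, K) = Add(Pow(K, 2), K) = Add(K, Pow(K, 2)))
P = -25 (P = Add(Add(7, Mul(-3, 6)), -14) = Add(Add(7, -18), -14) = Add(-11, -14) = -25)
s = -56 (s = Add(8, Add(-25, Mul(-1, 39))) = Add(8, Add(-25, -39)) = Add(8, -64) = -56)
Mul(Mul(Function('z')(8, -4), -1), s) = Mul(Mul(Mul(-4, Add(1, -4)), -1), -56) = Mul(Mul(Mul(-4, -3), -1), -56) = Mul(Mul(12, -1), -56) = Mul(-12, -56) = 672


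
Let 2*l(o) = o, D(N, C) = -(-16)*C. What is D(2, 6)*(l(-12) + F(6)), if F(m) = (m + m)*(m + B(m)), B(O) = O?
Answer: 13248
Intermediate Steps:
D(N, C) = 16*C
l(o) = o/2
F(m) = 4*m**2 (F(m) = (m + m)*(m + m) = (2*m)*(2*m) = 4*m**2)
D(2, 6)*(l(-12) + F(6)) = (16*6)*((1/2)*(-12) + 4*6**2) = 96*(-6 + 4*36) = 96*(-6 + 144) = 96*138 = 13248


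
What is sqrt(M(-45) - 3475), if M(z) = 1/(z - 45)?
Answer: I*sqrt(3127510)/30 ≈ 58.949*I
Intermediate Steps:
M(z) = 1/(-45 + z)
sqrt(M(-45) - 3475) = sqrt(1/(-45 - 45) - 3475) = sqrt(1/(-90) - 3475) = sqrt(-1/90 - 3475) = sqrt(-312751/90) = I*sqrt(3127510)/30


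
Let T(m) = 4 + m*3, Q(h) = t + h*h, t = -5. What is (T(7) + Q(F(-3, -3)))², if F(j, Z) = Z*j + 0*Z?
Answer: 10201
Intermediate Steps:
F(j, Z) = Z*j (F(j, Z) = Z*j + 0 = Z*j)
Q(h) = -5 + h² (Q(h) = -5 + h*h = -5 + h²)
T(m) = 4 + 3*m
(T(7) + Q(F(-3, -3)))² = ((4 + 3*7) + (-5 + (-3*(-3))²))² = ((4 + 21) + (-5 + 9²))² = (25 + (-5 + 81))² = (25 + 76)² = 101² = 10201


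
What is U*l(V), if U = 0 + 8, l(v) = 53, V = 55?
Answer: 424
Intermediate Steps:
U = 8
U*l(V) = 8*53 = 424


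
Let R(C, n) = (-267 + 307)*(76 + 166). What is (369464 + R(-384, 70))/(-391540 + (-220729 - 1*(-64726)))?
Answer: -379144/547543 ≈ -0.69245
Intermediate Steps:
R(C, n) = 9680 (R(C, n) = 40*242 = 9680)
(369464 + R(-384, 70))/(-391540 + (-220729 - 1*(-64726))) = (369464 + 9680)/(-391540 + (-220729 - 1*(-64726))) = 379144/(-391540 + (-220729 + 64726)) = 379144/(-391540 - 156003) = 379144/(-547543) = 379144*(-1/547543) = -379144/547543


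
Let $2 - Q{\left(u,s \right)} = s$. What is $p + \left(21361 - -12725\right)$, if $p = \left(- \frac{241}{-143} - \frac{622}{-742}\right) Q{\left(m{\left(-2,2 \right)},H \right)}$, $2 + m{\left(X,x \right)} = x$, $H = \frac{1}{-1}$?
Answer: $\frac{1808766210}{53053} \approx 34094.0$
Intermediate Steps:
$H = -1$
$m{\left(X,x \right)} = -2 + x$
$Q{\left(u,s \right)} = 2 - s$
$p = \frac{401652}{53053}$ ($p = \left(- \frac{241}{-143} - \frac{622}{-742}\right) \left(2 - -1\right) = \left(\left(-241\right) \left(- \frac{1}{143}\right) - - \frac{311}{371}\right) \left(2 + 1\right) = \left(\frac{241}{143} + \frac{311}{371}\right) 3 = \frac{133884}{53053} \cdot 3 = \frac{401652}{53053} \approx 7.5708$)
$p + \left(21361 - -12725\right) = \frac{401652}{53053} + \left(21361 - -12725\right) = \frac{401652}{53053} + \left(21361 + 12725\right) = \frac{401652}{53053} + 34086 = \frac{1808766210}{53053}$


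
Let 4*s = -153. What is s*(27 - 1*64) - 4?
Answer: 5645/4 ≈ 1411.3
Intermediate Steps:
s = -153/4 (s = (¼)*(-153) = -153/4 ≈ -38.250)
s*(27 - 1*64) - 4 = -153*(27 - 1*64)/4 - 4 = -153*(27 - 64)/4 - 4 = -153/4*(-37) - 4 = 5661/4 - 4 = 5645/4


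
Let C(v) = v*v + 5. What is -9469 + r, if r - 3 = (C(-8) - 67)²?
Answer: -9462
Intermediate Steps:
C(v) = 5 + v² (C(v) = v² + 5 = 5 + v²)
r = 7 (r = 3 + ((5 + (-8)²) - 67)² = 3 + ((5 + 64) - 67)² = 3 + (69 - 67)² = 3 + 2² = 3 + 4 = 7)
-9469 + r = -9469 + 7 = -9462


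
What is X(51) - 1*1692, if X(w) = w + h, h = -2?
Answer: -1643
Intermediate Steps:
X(w) = -2 + w (X(w) = w - 2 = -2 + w)
X(51) - 1*1692 = (-2 + 51) - 1*1692 = 49 - 1692 = -1643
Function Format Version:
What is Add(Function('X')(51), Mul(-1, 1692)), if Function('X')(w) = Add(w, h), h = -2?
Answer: -1643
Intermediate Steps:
Function('X')(w) = Add(-2, w) (Function('X')(w) = Add(w, -2) = Add(-2, w))
Add(Function('X')(51), Mul(-1, 1692)) = Add(Add(-2, 51), Mul(-1, 1692)) = Add(49, -1692) = -1643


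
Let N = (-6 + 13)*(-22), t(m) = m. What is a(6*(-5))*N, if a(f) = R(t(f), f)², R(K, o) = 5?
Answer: -3850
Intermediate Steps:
N = -154 (N = 7*(-22) = -154)
a(f) = 25 (a(f) = 5² = 25)
a(6*(-5))*N = 25*(-154) = -3850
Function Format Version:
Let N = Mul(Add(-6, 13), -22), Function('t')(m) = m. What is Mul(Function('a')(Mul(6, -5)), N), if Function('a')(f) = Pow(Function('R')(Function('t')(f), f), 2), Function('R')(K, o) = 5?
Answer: -3850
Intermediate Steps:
N = -154 (N = Mul(7, -22) = -154)
Function('a')(f) = 25 (Function('a')(f) = Pow(5, 2) = 25)
Mul(Function('a')(Mul(6, -5)), N) = Mul(25, -154) = -3850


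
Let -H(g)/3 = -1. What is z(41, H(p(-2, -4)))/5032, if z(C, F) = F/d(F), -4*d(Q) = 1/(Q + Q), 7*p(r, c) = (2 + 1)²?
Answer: -9/629 ≈ -0.014308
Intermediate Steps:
p(r, c) = 9/7 (p(r, c) = (2 + 1)²/7 = (⅐)*3² = (⅐)*9 = 9/7)
H(g) = 3 (H(g) = -3*(-1) = 3)
d(Q) = -1/(8*Q) (d(Q) = -1/(4*(Q + Q)) = -1/(2*Q)/4 = -1/(8*Q))
z(C, F) = -8*F² (z(C, F) = F/((-1/(8*F))) = F*(-8*F) = -8*F²)
z(41, H(p(-2, -4)))/5032 = -8*3²/5032 = -8*9*(1/5032) = -72*1/5032 = -9/629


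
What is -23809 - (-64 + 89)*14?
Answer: -24159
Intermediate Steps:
-23809 - (-64 + 89)*14 = -23809 - 25*14 = -23809 - 1*350 = -23809 - 350 = -24159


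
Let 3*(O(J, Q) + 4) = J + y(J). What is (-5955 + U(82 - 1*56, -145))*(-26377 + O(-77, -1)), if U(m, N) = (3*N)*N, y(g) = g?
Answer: -1509814880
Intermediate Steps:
O(J, Q) = -4 + 2*J/3 (O(J, Q) = -4 + (J + J)/3 = -4 + (2*J)/3 = -4 + 2*J/3)
U(m, N) = 3*N²
(-5955 + U(82 - 1*56, -145))*(-26377 + O(-77, -1)) = (-5955 + 3*(-145)²)*(-26377 + (-4 + (⅔)*(-77))) = (-5955 + 3*21025)*(-26377 + (-4 - 154/3)) = (-5955 + 63075)*(-26377 - 166/3) = 57120*(-79297/3) = -1509814880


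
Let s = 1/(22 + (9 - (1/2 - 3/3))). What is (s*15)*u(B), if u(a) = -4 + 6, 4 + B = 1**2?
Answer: 20/21 ≈ 0.95238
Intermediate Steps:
B = -3 (B = -4 + 1**2 = -4 + 1 = -3)
u(a) = 2
s = 2/63 (s = 1/(22 + (9 - (1*(1/2) - 3*1/3))) = 1/(22 + (9 - (1/2 - 1))) = 1/(22 + (9 - 1*(-1/2))) = 1/(22 + (9 + 1/2)) = 1/(22 + 19/2) = 1/(63/2) = 2/63 ≈ 0.031746)
(s*15)*u(B) = ((2/63)*15)*2 = (10/21)*2 = 20/21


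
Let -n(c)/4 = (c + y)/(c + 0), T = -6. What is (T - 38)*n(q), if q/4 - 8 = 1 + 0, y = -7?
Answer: 1276/9 ≈ 141.78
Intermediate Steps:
q = 36 (q = 32 + 4*(1 + 0) = 32 + 4*1 = 32 + 4 = 36)
n(c) = -4*(-7 + c)/c (n(c) = -4*(c - 7)/(c + 0) = -4*(-7 + c)/c)
(T - 38)*n(q) = (-6 - 38)*(-4 + 28/36) = -44*(-4 + 28*(1/36)) = -44*(-4 + 7/9) = -44*(-29/9) = 1276/9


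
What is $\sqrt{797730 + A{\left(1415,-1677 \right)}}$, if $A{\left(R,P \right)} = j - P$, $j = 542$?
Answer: $\sqrt{799949} \approx 894.4$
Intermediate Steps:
$A{\left(R,P \right)} = 542 - P$
$\sqrt{797730 + A{\left(1415,-1677 \right)}} = \sqrt{797730 + \left(542 - -1677\right)} = \sqrt{797730 + \left(542 + 1677\right)} = \sqrt{797730 + 2219} = \sqrt{799949}$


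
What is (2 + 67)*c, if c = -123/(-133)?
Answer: 8487/133 ≈ 63.812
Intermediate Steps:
c = 123/133 (c = -123*(-1/133) = 123/133 ≈ 0.92481)
(2 + 67)*c = (2 + 67)*(123/133) = 69*(123/133) = 8487/133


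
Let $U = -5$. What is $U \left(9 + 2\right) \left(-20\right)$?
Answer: $1100$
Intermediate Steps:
$U \left(9 + 2\right) \left(-20\right) = - 5 \left(9 + 2\right) \left(-20\right) = \left(-5\right) 11 \left(-20\right) = \left(-55\right) \left(-20\right) = 1100$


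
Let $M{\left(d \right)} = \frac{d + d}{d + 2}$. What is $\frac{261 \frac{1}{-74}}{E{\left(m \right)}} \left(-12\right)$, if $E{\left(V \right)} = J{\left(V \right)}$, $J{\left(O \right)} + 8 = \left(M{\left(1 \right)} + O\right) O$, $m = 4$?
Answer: $\frac{2349}{592} \approx 3.9679$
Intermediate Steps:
$M{\left(d \right)} = \frac{2 d}{2 + d}$
$J{\left(O \right)} = -8 + O \left(\frac{2}{3} + O\right)$ ($J{\left(O \right)} = -8 + \left(2 \cdot 1 \frac{1}{2 + 1} + O\right) O = -8 + \left(2 \cdot 1 \cdot \frac{1}{3} + O\right) O = -8 + \left(\frac{2}{3} + O\right) O = -8 + O \left(\frac{2}{3} + O\right)$)
$E{\left(V \right)} = -8 + V^{2} + \frac{2 V}{3}$
$\frac{261 \frac{1}{-74}}{E{\left(m \right)}} \left(-12\right) = \frac{261 \frac{1}{-74}}{-8 + 4^{2} + \frac{2}{3} \cdot 4} \left(-12\right) = \frac{261 \left(- \frac{1}{74}\right)}{-8 + 16 + \frac{8}{3}} \left(-12\right) = - \frac{261}{74 \cdot \frac{32}{3}} \left(-12\right) = \left(- \frac{261}{74}\right) \frac{3}{32} \left(-12\right) = \left(- \frac{783}{2368}\right) \left(-12\right) = \frac{2349}{592}$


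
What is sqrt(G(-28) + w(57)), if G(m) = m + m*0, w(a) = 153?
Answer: 5*sqrt(5) ≈ 11.180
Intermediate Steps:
G(m) = m (G(m) = m + 0 = m)
sqrt(G(-28) + w(57)) = sqrt(-28 + 153) = sqrt(125) = 5*sqrt(5)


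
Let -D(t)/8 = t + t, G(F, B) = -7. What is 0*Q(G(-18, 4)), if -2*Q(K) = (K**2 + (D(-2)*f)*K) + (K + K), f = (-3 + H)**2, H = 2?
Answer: 0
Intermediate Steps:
D(t) = -16*t (D(t) = -8*(t + t) = -16*t)
f = 1 (f = (-3 + 2)**2 = (-1)**2 = 1)
Q(K) = -17*K - K**2/2 (Q(K) = -((K**2 + (-16*(-2)*1)*K) + (K + K))/2 = -((K**2 + (32*1)*K) + 2*K)/2 = -((K**2 + 32*K) + 2*K)/2 = -(K**2 + 34*K)/2 = -17*K - K**2/2)
0*Q(G(-18, 4)) = 0*(-1/2*(-7)*(34 - 7)) = 0*(-1/2*(-7)*27) = 0*(189/2) = 0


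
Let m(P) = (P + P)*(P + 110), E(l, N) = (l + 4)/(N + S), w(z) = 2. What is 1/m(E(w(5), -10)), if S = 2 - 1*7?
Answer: -25/2192 ≈ -0.011405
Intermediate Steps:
S = -5 (S = 2 - 7 = -5)
E(l, N) = (4 + l)/(-5 + N) (E(l, N) = (l + 4)/(N - 5) = (4 + l)/(-5 + N))
m(P) = 2*P*(110 + P) (m(P) = (2*P)*(110 + P) = 2*P*(110 + P))
1/m(E(w(5), -10)) = 1/(2*((4 + 2)/(-5 - 10))*(110 + (4 + 2)/(-5 - 10))) = 1/(2*(6/(-15))*(110 + 6/(-15))) = 1/(2*(-1/15*6)*(110 - 1/15*6)) = 1/(2*(-⅖)*(110 - ⅖)) = 1/(2*(-⅖)*(548/5)) = 1/(-2192/25) = -25/2192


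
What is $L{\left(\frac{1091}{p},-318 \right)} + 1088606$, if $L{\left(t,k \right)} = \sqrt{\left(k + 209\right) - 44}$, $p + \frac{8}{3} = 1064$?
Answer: $1088606 + 3 i \sqrt{17} \approx 1.0886 \cdot 10^{6} + 12.369 i$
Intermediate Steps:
$p = \frac{3184}{3}$ ($p = - \frac{8}{3} + 1064 = \frac{3184}{3} \approx 1061.3$)
$L{\left(t,k \right)} = \sqrt{165 + k}$ ($L{\left(t,k \right)} = \sqrt{\left(209 + k\right) - 44} = \sqrt{165 + k}$)
$L{\left(\frac{1091}{p},-318 \right)} + 1088606 = \sqrt{165 - 318} + 1088606 = \sqrt{-153} + 1088606 = 3 i \sqrt{17} + 1088606 = 1088606 + 3 i \sqrt{17}$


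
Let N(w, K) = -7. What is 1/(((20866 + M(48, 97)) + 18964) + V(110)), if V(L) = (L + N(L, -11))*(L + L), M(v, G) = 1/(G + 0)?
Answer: 97/6061531 ≈ 1.6003e-5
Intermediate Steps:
M(v, G) = 1/G
V(L) = 2*L*(-7 + L) (V(L) = (L - 7)*(L + L) = (-7 + L)*(2*L) = 2*L*(-7 + L))
1/(((20866 + M(48, 97)) + 18964) + V(110)) = 1/(((20866 + 1/97) + 18964) + 2*110*(-7 + 110)) = 1/(((20866 + 1/97) + 18964) + 2*110*103) = 1/((2024003/97 + 18964) + 22660) = 1/(3863511/97 + 22660) = 1/(6061531/97) = 97/6061531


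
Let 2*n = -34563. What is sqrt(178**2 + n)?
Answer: sqrt(57610)/2 ≈ 120.01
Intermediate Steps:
n = -34563/2 (n = (1/2)*(-34563) = -34563/2 ≈ -17282.)
sqrt(178**2 + n) = sqrt(178**2 - 34563/2) = sqrt(31684 - 34563/2) = sqrt(28805/2) = sqrt(57610)/2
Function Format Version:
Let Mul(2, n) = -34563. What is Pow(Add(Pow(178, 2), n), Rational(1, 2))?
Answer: Mul(Rational(1, 2), Pow(57610, Rational(1, 2))) ≈ 120.01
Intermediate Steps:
n = Rational(-34563, 2) (n = Mul(Rational(1, 2), -34563) = Rational(-34563, 2) ≈ -17282.)
Pow(Add(Pow(178, 2), n), Rational(1, 2)) = Pow(Add(Pow(178, 2), Rational(-34563, 2)), Rational(1, 2)) = Pow(Add(31684, Rational(-34563, 2)), Rational(1, 2)) = Pow(Rational(28805, 2), Rational(1, 2)) = Mul(Rational(1, 2), Pow(57610, Rational(1, 2)))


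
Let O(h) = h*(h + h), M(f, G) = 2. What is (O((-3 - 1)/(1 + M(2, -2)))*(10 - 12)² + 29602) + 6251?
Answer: 322805/9 ≈ 35867.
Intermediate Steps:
O(h) = 2*h² (O(h) = h*(2*h) = 2*h²)
(O((-3 - 1)/(1 + M(2, -2)))*(10 - 12)² + 29602) + 6251 = ((2*((-3 - 1)/(1 + 2))²)*(10 - 12)² + 29602) + 6251 = ((2*(-4/3)²)*(-2)² + 29602) + 6251 = ((2*(-4*⅓)²)*4 + 29602) + 6251 = ((2*(-4/3)²)*4 + 29602) + 6251 = ((2*(16/9))*4 + 29602) + 6251 = ((32/9)*4 + 29602) + 6251 = (128/9 + 29602) + 6251 = 266546/9 + 6251 = 322805/9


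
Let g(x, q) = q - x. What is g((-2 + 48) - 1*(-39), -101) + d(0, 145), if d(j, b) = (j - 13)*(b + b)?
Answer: -3956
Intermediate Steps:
d(j, b) = 2*b*(-13 + j) (d(j, b) = (-13 + j)*(2*b) = 2*b*(-13 + j))
g((-2 + 48) - 1*(-39), -101) + d(0, 145) = (-101 - ((-2 + 48) - 1*(-39))) + 2*145*(-13 + 0) = (-101 - (46 + 39)) + 2*145*(-13) = (-101 - 1*85) - 3770 = (-101 - 85) - 3770 = -186 - 3770 = -3956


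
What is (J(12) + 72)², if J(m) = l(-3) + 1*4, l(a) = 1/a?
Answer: 51529/9 ≈ 5725.4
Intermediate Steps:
l(a) = 1/a
J(m) = 11/3 (J(m) = 1/(-3) + 1*4 = -⅓ + 4 = 11/3)
(J(12) + 72)² = (11/3 + 72)² = (227/3)² = 51529/9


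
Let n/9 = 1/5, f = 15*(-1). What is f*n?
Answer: -27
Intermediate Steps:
f = -15
n = 9/5 ≈ 1.8000
f*n = -15*9/5 = -27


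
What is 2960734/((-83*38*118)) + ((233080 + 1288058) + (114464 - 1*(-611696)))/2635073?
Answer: -3482684416163/490350194278 ≈ -7.1024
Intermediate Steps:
2960734/((-83*38*118)) + ((233080 + 1288058) + (114464 - 1*(-611696)))/2635073 = 2960734/((-3154*118)) + (1521138 + (114464 + 611696))*(1/2635073) = 2960734/(-372172) + (1521138 + 726160)*(1/2635073) = 2960734*(-1/372172) + 2247298*(1/2635073) = -1480367/186086 + 2247298/2635073 = -3482684416163/490350194278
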